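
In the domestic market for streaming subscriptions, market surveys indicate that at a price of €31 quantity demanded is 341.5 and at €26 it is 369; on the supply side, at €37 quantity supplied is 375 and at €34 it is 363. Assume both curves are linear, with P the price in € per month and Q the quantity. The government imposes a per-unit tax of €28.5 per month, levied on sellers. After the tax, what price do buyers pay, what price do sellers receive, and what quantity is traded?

Demand slope: (369 − 341.5)/(26 − 31) = -5.5, so Qd = 512 − 5.5P.
Supply slope: (363 − 375)/(34 − 37) = 4, so Qs = 4P + 227.
Without the tax, 512 − 5.5P = 4P + 227 gives 9.5P = 285, so P* = €30 and Q* = 347.
With the tax collected from sellers, supply shifts: Qs = 4(P − 28.5) + 227.
Solving gives Q = 281 with buyers paying €42 and sellers receiving €13.5 (the €28.5 wedge).
The less price-elastic side of the market bears the larger share of a per-unit tax.

Buyers pay €42; sellers receive €13.5; quantity = 281.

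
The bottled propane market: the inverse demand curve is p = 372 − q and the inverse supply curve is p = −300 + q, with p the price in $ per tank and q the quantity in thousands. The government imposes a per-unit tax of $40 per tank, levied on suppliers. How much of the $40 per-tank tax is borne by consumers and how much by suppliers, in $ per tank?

Consumers bear $20 per tank; suppliers bear $20 per tank.

Rewrite in direct form: qd = 372 − p and qs = p + 300.
Without the tax, 372 − p = p + 300 gives 2p = 72, so p* = $36 and q* = 336.
With the tax collected from suppliers, supply shifts: qs = (p − 40) + 300.
New equilibrium: consumers pay $56, suppliers receive $16, q = 316. (Wedge: pb − ps = 40.)
Burden on consumers: $20; on suppliers: $20. (They sum to $40.)
The less price-elastic side of the market bears the larger share of a per-unit tax.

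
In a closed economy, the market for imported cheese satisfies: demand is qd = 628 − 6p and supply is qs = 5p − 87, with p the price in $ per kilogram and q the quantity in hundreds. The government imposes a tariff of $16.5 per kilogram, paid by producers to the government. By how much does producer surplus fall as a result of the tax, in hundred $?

Before the tax: set 628 − 6p = 5p − 87 → p* = $65, q* = 238.
With the tax collected from producers, supply shifts: qs = 5(p − 16.5) − 87.
Solving gives q = 193 with buyers paying $72.5 and producers receiving $56 (the $16.5 wedge).
ΔPS is the trapezoid between Q = 193 and Q = 238 of height $9: ½ · (238 + 193) · 9 = $1939.5.

Producer surplus falls by $1939.5 hundred.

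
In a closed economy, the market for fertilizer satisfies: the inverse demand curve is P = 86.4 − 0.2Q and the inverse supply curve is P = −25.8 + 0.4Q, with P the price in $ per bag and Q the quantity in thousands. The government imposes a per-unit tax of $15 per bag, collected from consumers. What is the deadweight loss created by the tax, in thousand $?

Rewrite in direct form: Qd = 432 − 5P and Qs = 2.5P + 64.5.
Without the tax, 432 − 5P = 2.5P + 64.5 gives 7.5P = 367.5, so P* = $49 and Q* = 187.
With the tax collected from consumers, demand (in seller-price terms) shifts: Qd = 432 − 5(P + 15).
Solving gives Q = 162 with consumers paying $54 and producers receiving $39 (the $15 wedge).
Quantity falls by |ΔQ| = |187 − 162| = 25.
DWL = ½ · t · |ΔQ| = ½ · 15 · 25 = $187.5.

Deadweight loss = $187.5 thousand.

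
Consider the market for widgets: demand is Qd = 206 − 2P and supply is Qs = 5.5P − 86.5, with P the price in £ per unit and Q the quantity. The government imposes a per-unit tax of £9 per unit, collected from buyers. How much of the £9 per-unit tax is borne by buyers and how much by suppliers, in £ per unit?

Without the tax, 206 − 2P = 5.5P − 86.5 gives 7.5P = 292.5, so P* = £39 and Q* = 128.
With the tax collected from buyers, demand (in seller-price terms) shifts: Qd = 206 − 2(P + 9).
New equilibrium: buyers pay £45.6, suppliers receive £36.6, Q = 114.8. (Wedge: Pb − Ps = 9.)
Burden on buyers: £6.6; on suppliers: £2.4. (They sum to £9.)
The less price-elastic side of the market bears the larger share of a per-unit tax.

Buyers bear £6.6 per unit; suppliers bear £2.4 per unit.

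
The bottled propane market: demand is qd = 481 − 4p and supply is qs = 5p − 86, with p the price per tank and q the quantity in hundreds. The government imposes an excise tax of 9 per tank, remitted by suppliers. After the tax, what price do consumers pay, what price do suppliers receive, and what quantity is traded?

Consumers pay 68; suppliers receive 59; quantity = 209.

Without the tax, 481 − 4p = 5p − 86 gives 9p = 567, so p* = 63 and q* = 229.
With the tax collected from suppliers, supply shifts: qs = 5(p − 9) − 86.
New equilibrium: consumers pay 68, suppliers receive 59, q = 209. (Wedge: pb − ps = 9.)
The less price-elastic side of the market bears the larger share of a per-unit tax.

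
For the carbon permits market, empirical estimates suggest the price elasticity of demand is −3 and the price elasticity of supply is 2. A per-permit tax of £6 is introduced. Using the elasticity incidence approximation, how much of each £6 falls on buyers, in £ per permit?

Buyers bear ≈ £2.4 per permit.

Incidence ratio: buyers' share ≈ εs / (εs + |εd|) = 2 / (2 + 3) = 0.4.
So buyers bear ≈ 0.4 × £6 = £2.4; sellers bear £3.6.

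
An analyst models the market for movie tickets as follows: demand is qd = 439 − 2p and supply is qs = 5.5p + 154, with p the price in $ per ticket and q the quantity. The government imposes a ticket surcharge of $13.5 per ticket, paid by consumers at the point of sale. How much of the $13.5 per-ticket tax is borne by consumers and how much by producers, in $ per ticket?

Consumers bear $9.9 per ticket; producers bear $3.6 per ticket.

Before the tax: set 439 − 2p = 5.5p + 154 → p* = $38, q* = 363.
With the tax collected from consumers, demand (in seller-price terms) shifts: qd = 439 − 2(p + 13.5).
Solving gives q = 343.2 with consumers paying $47.9 and producers receiving $34.4 (the $13.5 wedge).
Burden on consumers: $9.9; on producers: $3.6. (They sum to $13.5.)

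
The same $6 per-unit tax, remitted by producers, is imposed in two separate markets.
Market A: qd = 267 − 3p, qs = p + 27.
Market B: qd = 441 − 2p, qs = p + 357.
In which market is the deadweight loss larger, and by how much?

Market A, by $1.5.

Market A: pre-tax p* = $60, q* = 87; post-tax q = 82.5; deadweight loss = $13.5.
Market B: pre-tax p* = $28, q* = 385; post-tax q = 381; deadweight loss = $12.
Difference: $13.5 vs $12 → market A is larger by $1.5.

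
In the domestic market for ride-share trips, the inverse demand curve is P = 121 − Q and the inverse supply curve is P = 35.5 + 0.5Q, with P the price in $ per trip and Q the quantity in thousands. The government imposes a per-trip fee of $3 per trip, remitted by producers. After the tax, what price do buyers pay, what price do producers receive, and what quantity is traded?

Rewrite in direct form: Qd = 121 − P and Qs = 2P − 71.
Before the tax: set 121 − P = 2P − 71 → P* = $64, Q* = 57.
With the tax collected from producers, supply shifts: Qs = 2(P − 3) − 71.
New equilibrium: buyers pay $66, producers receive $63, Q = 55. (Wedge: Pb − Ps = 3.)
The less price-elastic side of the market bears the larger share of a per-unit tax.

Buyers pay $66; producers receive $63; quantity = 55.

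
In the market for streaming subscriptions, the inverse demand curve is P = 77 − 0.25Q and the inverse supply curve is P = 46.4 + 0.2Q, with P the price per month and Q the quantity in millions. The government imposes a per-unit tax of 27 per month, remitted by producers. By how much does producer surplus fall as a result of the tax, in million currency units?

Producer surplus falls by 456 million.

Rewrite in direct form: Qd = 308 − 4P and Qs = 5P − 232.
Without the tax, 308 − 4P = 5P − 232 gives 9P = 540, so P* = 60 and Q* = 68.
With the tax collected from producers, supply shifts: Qs = 5(P − 27) − 232.
Solving gives Q = 8 with consumers paying 75 and producers receiving 48 (the 27 wedge).
ΔPS is the trapezoid between Q = 8 and Q = 68 of height 12: ½ · (68 + 8) · 12 = 456.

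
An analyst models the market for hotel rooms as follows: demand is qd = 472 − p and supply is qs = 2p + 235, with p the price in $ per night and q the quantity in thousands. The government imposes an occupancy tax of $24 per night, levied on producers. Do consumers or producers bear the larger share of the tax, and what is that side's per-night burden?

Without the tax, 472 − p = 2p + 235 gives 3p = 237, so p* = $79 and q* = 393.
With the tax collected from producers, supply shifts: qs = 2(p − 24) + 235.
New equilibrium: consumers pay $95, producers receive $71, q = 377. (Wedge: pb − ps = 24.)
Per-night burden: consumers $16, producers $8.
Consumers take the larger share because demand is less price-elastic here (demand slope 1 vs supply slope 2).
The less price-elastic side of the market bears the larger share of a per-unit tax.

Consumers bear the larger share: $16 per night.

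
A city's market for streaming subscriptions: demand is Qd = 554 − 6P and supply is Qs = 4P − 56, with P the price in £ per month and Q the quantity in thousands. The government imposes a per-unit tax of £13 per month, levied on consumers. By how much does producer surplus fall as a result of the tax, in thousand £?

Producer surplus falls by £1344.72 thousand.

Without the tax, 554 − 6P = 4P − 56 gives 10P = 610, so P* = £61 and Q* = 188.
With the tax collected from consumers, demand (in seller-price terms) shifts: Qd = 554 − 6(P + 13).
New equilibrium: consumers pay £66.2, suppliers receive £53.2, Q = 156.8. (Wedge: Pb − Ps = 13.)
ΔPS is the trapezoid between Q = 156.8 and Q = 188 of height £7.8: ½ · (188 + 156.8) · 7.8 = £1344.72.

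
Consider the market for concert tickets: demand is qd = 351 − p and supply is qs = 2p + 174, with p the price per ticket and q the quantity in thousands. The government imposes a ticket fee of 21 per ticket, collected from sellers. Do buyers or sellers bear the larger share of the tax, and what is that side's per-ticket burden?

Without the tax, 351 − p = 2p + 174 gives 3p = 177, so p* = 59 and q* = 292.
With the tax collected from sellers, supply shifts: qs = 2(p − 21) + 174.
New equilibrium: buyers pay 73, sellers receive 52, q = 278. (Wedge: pb − ps = 21.)
Per-ticket burden: buyers 14, sellers 7.
Buyers take the larger share because demand is less price-elastic here (demand slope 1 vs supply slope 2).

Buyers bear the larger share: 14 per ticket.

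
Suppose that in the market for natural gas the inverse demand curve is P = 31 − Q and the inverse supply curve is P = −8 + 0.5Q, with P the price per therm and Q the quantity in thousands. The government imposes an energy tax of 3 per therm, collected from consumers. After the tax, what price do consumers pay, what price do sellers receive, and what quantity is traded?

Inverting to Q(P) form: Qd = 31 − P; Qs = 2P + 16.
Before the tax: set 31 − P = 2P + 16 → P* = 5, Q* = 26.
With the tax collected from consumers, demand (in seller-price terms) shifts: Qd = 31 − (P + 3).
New equilibrium: consumers pay 7, sellers receive 4, Q = 24. (Wedge: Pb − Ps = 3.)

Consumers pay 7; sellers receive 4; quantity = 24.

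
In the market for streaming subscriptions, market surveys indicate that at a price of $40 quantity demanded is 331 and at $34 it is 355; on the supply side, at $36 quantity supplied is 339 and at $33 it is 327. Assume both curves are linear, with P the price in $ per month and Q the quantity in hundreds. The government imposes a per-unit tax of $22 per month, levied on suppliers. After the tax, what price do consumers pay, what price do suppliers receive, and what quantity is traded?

Consumers pay $48; suppliers receive $26; quantity = 299.

Demand slope: (355 − 331)/(34 − 40) = -4, so Qd = 491 − 4P.
Supply slope: (327 − 339)/(33 − 36) = 4, so Qs = 4P + 195.
Without the tax, 491 − 4P = 4P + 195 gives 8P = 296, so P* = $37 and Q* = 343.
With the tax collected from suppliers, supply shifts: Qs = 4(P − 22) + 195.
Solving gives Q = 299 with consumers paying $48 and suppliers receiving $26 (the $22 wedge).
The less price-elastic side of the market bears the larger share of a per-unit tax.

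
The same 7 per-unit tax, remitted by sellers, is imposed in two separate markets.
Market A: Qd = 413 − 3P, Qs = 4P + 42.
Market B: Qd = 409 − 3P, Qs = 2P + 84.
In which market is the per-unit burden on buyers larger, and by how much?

Market A: pre-tax P* = 53, Q* = 254; post-tax Q = 242; per-unit burden on buyers = 4.
Market B: pre-tax P* = 65, Q* = 214; post-tax Q = 205.6; per-unit burden on buyers = 2.8.
Difference: 4 vs 2.8 → market A is larger by 1.2.

Market A, by 1.2.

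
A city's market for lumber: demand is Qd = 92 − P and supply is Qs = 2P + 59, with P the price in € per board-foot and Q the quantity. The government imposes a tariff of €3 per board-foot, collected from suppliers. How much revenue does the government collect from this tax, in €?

Tax revenue = €237.

Without the tax, 92 − P = 2P + 59 gives 3P = 33, so P* = €11 and Q* = 81.
With the tax collected from suppliers, supply shifts: Qs = 2(P − 3) + 59.
Solving gives Q = 79 with consumers paying €13 and suppliers receiving €10 (the €3 wedge).
Revenue = t · Q = 3 · 79 = €237.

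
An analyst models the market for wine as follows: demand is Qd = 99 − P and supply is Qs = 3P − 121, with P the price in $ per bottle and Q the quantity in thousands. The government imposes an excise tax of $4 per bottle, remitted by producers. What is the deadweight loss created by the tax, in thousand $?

Before the tax: set 99 − P = 3P − 121 → P* = $55, Q* = 44.
With the tax collected from producers, supply shifts: Qs = 3(P − 4) − 121.
New equilibrium: buyers pay $58, producers receive $54, Q = 41. (Wedge: Pb − Ps = 4.)
Quantity falls by |ΔQ| = |44 − 41| = 3.
DWL = ½ · t · |ΔQ| = ½ · 4 · 3 = $6.

Deadweight loss = $6 thousand.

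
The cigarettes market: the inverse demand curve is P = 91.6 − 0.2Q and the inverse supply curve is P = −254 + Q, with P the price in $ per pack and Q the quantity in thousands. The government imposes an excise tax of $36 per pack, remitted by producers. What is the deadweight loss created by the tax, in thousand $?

Inverting to Q(P) form: Qd = 458 − 5P; Qs = P + 254.
Before the tax: set 458 − 5P = P + 254 → P* = $34, Q* = 288.
With the tax collected from producers, supply shifts: Qs = (P − 36) + 254.
New equilibrium: buyers pay $40, producers receive $4, Q = 258. (Wedge: Pb − Ps = 36.)
Quantity falls by |ΔQ| = |288 − 258| = 30.
DWL = ½ · t · |ΔQ| = ½ · 36 · 30 = $540.

Deadweight loss = $540 thousand.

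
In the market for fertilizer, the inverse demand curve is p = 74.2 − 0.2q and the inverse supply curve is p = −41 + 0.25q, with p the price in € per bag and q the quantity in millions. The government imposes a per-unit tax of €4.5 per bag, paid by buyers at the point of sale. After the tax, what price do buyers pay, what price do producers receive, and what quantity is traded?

Buyers pay €25; producers receive €20.5; quantity = 246.

Rewrite in direct form: qd = 371 − 5p and qs = 4p + 164.
Before the tax: set 371 − 5p = 4p + 164 → p* = €23, q* = 256.
With the tax collected from buyers, demand (in seller-price terms) shifts: qd = 371 − 5(p + 4.5).
Solving gives q = 246 with buyers paying €25 and producers receiving €20.5 (the €4.5 wedge).
The less price-elastic side of the market bears the larger share of a per-unit tax.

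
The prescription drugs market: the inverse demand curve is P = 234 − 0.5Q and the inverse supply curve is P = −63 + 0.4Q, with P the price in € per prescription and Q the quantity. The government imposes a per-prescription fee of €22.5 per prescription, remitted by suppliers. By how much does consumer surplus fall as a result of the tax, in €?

Inverting to Q(P) form: Qd = 468 − 2P; Qs = 2.5P + 157.5.
Without the tax, 468 − 2P = 2.5P + 157.5 gives 4.5P = 310.5, so P* = €69 and Q* = 330.
With the tax collected from suppliers, supply shifts: Qs = 2.5(P − 22.5) + 157.5.
Solving gives Q = 305 with buyers paying €81.5 and suppliers receiving €59 (the €22.5 wedge).
ΔCS is the trapezoid between Q = 305 and Q = 330 of height €12.5: ½ · (330 + 305) · 12.5 = €3968.75.

Consumer surplus falls by €3968.75.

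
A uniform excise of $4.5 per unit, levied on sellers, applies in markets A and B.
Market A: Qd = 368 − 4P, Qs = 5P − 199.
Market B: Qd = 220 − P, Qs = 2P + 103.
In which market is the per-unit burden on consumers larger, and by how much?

Market B, by $0.5.

Market A: pre-tax P* = $63, Q* = 116; post-tax Q = 106; per-unit burden on consumers = $2.5.
Market B: pre-tax P* = $39, Q* = 181; post-tax Q = 178; per-unit burden on consumers = $3.
Difference: $2.5 vs $3 → market B is larger by $0.5.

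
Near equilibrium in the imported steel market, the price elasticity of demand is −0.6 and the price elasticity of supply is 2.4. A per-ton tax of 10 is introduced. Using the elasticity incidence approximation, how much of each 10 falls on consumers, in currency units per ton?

Incidence ratio: consumers' share ≈ εs / (εs + |εd|) = 2.4 / (2.4 + 0.6) = 0.8.
So consumers bear ≈ 0.8 × 10 = 8; suppliers bear 2.

Consumers bear ≈ 8 per ton.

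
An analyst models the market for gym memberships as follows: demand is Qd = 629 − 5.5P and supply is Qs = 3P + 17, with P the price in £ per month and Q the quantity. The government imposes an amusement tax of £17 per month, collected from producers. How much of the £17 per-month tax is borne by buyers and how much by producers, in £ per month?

Before the tax: set 629 − 5.5P = 3P + 17 → P* = £72, Q* = 233.
With the tax collected from producers, supply shifts: Qs = 3(P − 17) + 17.
Solving gives Q = 200 with buyers paying £78 and producers receiving £61 (the £17 wedge).
Burden on buyers: £6; on producers: £11. (They sum to £17.)
The less price-elastic side of the market bears the larger share of a per-unit tax.

Buyers bear £6 per month; producers bear £11 per month.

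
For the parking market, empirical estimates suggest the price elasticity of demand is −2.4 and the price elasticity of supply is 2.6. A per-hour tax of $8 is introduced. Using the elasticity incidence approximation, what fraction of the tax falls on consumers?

Consumers' share ≈ 0.52.

Incidence ratio: consumers' share ≈ εs / (εs + |εd|) = 2.6 / (2.6 + 2.4) = 0.52.
Supply is the more elastic side, so consumers bear the larger share.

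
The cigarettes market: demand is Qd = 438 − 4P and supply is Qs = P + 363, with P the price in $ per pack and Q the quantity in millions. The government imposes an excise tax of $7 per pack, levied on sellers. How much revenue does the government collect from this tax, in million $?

Tax revenue = $2606.8 million.

Without the tax, 438 − 4P = P + 363 gives 5P = 75, so P* = $15 and Q* = 378.
With the tax collected from sellers, supply shifts: Qs = (P − 7) + 363.
Solving gives Q = 372.4 with consumers paying $16.4 and sellers receiving $9.4 (the $7 wedge).
Revenue = t · Q = 7 · 372.4 = $2606.8.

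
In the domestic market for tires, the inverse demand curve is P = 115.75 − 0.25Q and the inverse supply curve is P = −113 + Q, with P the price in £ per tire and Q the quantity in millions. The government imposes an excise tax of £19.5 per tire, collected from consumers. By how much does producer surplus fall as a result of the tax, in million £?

Rewrite in direct form: Qd = 463 − 4P and Qs = P + 113.
Without the tax, 463 − 4P = P + 113 gives 5P = 350, so P* = £70 and Q* = 183.
With the tax collected from consumers, demand (in seller-price terms) shifts: Qd = 463 − 4(P + 19.5).
New equilibrium: consumers pay £73.9, sellers receive £54.4, Q = 167.4. (Wedge: Pb − Ps = 19.5.)
ΔPS is the trapezoid between Q = 167.4 and Q = 183 of height £15.6: ½ · (183 + 167.4) · 15.6 = £2733.12.

Producer surplus falls by £2733.12 million.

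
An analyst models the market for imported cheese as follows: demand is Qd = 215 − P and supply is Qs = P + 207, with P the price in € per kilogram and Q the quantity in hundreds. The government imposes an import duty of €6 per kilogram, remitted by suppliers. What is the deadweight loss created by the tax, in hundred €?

Without the tax, 215 − P = P + 207 gives 2P = 8, so P* = €4 and Q* = 211.
With the tax collected from suppliers, supply shifts: Qs = (P − 6) + 207.
Solving gives Q = 208 with consumers paying €7 and suppliers receiving €1 (the €6 wedge).
Quantity falls by |ΔQ| = |211 − 208| = 3.
DWL = ½ · t · |ΔQ| = ½ · 6 · 3 = €9.

Deadweight loss = €9 hundred.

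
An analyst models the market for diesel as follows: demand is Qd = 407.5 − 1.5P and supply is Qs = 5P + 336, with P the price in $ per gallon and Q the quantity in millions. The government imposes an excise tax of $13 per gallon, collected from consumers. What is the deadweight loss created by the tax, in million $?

Before the tax: set 407.5 − 1.5P = 5P + 336 → P* = $11, Q* = 391.
With the tax collected from consumers, demand (in seller-price terms) shifts: Qd = 407.5 − 1.5(P + 13).
New equilibrium: consumers pay $21, producers receive $8, Q = 376. (Wedge: Pb − Ps = 13.)
Quantity falls by |ΔQ| = |391 − 376| = 15.
DWL = ½ · t · |ΔQ| = ½ · 13 · 15 = $97.5.

Deadweight loss = $97.5 million.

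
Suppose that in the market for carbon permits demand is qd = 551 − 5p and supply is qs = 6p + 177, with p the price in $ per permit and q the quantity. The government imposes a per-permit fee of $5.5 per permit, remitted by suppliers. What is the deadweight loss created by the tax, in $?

Deadweight loss = $41.25.

Without the tax, 551 − 5p = 6p + 177 gives 11p = 374, so p* = $34 and q* = 381.
With the tax collected from suppliers, supply shifts: qs = 6(p − 5.5) + 177.
New equilibrium: buyers pay $37, suppliers receive $31.5, q = 366. (Wedge: pb − ps = 5.5.)
Quantity falls by |ΔQ| = |381 − 366| = 15.
DWL = ½ · t · |ΔQ| = ½ · 5.5 · 15 = $41.25.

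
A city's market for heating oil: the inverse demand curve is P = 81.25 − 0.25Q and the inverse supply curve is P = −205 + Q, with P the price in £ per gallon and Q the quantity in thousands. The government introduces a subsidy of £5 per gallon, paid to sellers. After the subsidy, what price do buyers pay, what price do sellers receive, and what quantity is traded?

Inverting to Q(P) form: Qd = 325 − 4P; Qs = P + 205.
Without the subsidy, 325 − 4P = P + 205 gives 5P = 120, so P* = £24 and Q* = 229.
With a per-unit subsidy paid to sellers, each receives P + 5 per unit sold, so supply becomes Qs = (P + 5) + 205.
New equilibrium: buyers pay £23, sellers receive £28, Q = 233. (Wedge: Pb − Ps = −5.)

Buyers pay £23; sellers receive £28; quantity = 233.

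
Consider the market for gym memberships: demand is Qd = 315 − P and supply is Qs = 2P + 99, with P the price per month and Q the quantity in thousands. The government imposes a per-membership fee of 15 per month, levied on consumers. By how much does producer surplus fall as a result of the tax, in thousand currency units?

Before the tax: set 315 − P = 2P + 99 → P* = 72, Q* = 243.
With the tax collected from consumers, demand (in seller-price terms) shifts: Qd = 315 − (P + 15).
New equilibrium: consumers pay 82, sellers receive 67, Q = 233. (Wedge: Pb − Ps = 15.)
ΔPS is the trapezoid between Q = 233 and Q = 243 of height 5: ½ · (243 + 233) · 5 = 1190.

Producer surplus falls by 1190 thousand.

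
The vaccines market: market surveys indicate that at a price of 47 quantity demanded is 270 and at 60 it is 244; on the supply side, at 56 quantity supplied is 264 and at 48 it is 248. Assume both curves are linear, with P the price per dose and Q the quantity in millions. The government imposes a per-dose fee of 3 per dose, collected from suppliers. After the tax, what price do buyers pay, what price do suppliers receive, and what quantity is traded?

Demand slope: (244 − 270)/(60 − 47) = -2, so Qd = 364 − 2P.
Supply slope: (248 − 264)/(48 − 56) = 2, so Qs = 2P + 152.
Without the tax, 364 − 2P = 2P + 152 gives 4P = 212, so P* = 53 and Q* = 258.
With the tax collected from suppliers, supply shifts: Qs = 2(P − 3) + 152.
New equilibrium: buyers pay 54.5, suppliers receive 51.5, Q = 255. (Wedge: Pb − Ps = 3.)

Buyers pay 54.5; suppliers receive 51.5; quantity = 255.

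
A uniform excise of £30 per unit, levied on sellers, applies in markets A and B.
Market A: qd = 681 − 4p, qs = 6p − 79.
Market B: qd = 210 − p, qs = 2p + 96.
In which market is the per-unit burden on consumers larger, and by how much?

Market A: pre-tax p* = £76, q* = 377; post-tax q = 305; per-unit burden on consumers = £18.
Market B: pre-tax p* = £38, q* = 172; post-tax q = 152; per-unit burden on consumers = £20.
Difference: £18 vs £20 → market B is larger by £2.

Market B, by £2.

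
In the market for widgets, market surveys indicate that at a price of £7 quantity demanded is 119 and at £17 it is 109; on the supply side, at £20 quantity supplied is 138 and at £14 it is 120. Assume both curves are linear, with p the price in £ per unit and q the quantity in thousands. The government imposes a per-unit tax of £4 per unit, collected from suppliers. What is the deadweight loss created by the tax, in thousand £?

Demand slope: (109 − 119)/(17 − 7) = -1, so qd = 126 − p.
Supply slope: (120 − 138)/(14 − 20) = 3, so qs = 3p + 78.
Without the tax, 126 − p = 3p + 78 gives 4p = 48, so p* = £12 and q* = 114.
With the tax collected from suppliers, supply shifts: qs = 3(p − 4) + 78.
New equilibrium: consumers pay £15, suppliers receive £11, q = 111. (Wedge: pb − ps = 4.)
Quantity falls by |ΔQ| = |114 − 111| = 3.
DWL = ½ · t · |ΔQ| = ½ · 4 · 3 = £6.

Deadweight loss = £6 thousand.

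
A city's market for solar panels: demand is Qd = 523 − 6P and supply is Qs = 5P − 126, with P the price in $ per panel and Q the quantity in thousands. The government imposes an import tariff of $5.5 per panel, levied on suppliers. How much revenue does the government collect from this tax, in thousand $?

Tax revenue = $847 thousand.

Before the tax: set 523 − 6P = 5P − 126 → P* = $59, Q* = 169.
With the tax collected from suppliers, supply shifts: Qs = 5(P − 5.5) − 126.
Solving gives Q = 154 with consumers paying $61.5 and suppliers receiving $56 (the $5.5 wedge).
Revenue = t · Q = 5.5 · 154 = $847.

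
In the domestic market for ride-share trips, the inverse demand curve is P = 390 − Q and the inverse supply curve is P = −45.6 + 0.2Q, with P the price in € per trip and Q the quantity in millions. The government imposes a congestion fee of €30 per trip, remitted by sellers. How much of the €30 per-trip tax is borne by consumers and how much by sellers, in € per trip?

Consumers bear €25 per trip; sellers bear €5 per trip.

Inverting to Q(P) form: Qd = 390 − P; Qs = 5P + 228.
Before the tax: set 390 − P = 5P + 228 → P* = €27, Q* = 363.
With the tax collected from sellers, supply shifts: Qs = 5(P − 30) + 228.
Solving gives Q = 338 with consumers paying €52 and sellers receiving €22 (the €30 wedge).
Burden on consumers: €25; on sellers: €5. (They sum to €30.)
The less price-elastic side of the market bears the larger share of a per-unit tax.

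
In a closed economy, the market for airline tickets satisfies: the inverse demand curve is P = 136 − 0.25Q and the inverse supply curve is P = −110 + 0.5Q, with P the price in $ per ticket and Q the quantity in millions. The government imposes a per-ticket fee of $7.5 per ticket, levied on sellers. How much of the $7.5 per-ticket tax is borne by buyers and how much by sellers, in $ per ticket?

Rewrite in direct form: Qd = 544 − 4P and Qs = 2P + 220.
Without the tax, 544 − 4P = 2P + 220 gives 6P = 324, so P* = $54 and Q* = 328.
With the tax collected from sellers, supply shifts: Qs = 2(P − 7.5) + 220.
Solving gives Q = 318 with buyers paying $56.5 and sellers receiving $49 (the $7.5 wedge).
Burden on buyers: $2.5; on sellers: $5. (They sum to $7.5.)
The less price-elastic side of the market bears the larger share of a per-unit tax.

Buyers bear $2.5 per ticket; sellers bear $5 per ticket.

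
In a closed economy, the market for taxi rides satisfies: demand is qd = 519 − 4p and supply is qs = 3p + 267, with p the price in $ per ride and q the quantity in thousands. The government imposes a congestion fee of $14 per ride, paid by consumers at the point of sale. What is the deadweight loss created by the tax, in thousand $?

Deadweight loss = $168 thousand.

Without the tax, 519 − 4p = 3p + 267 gives 7p = 252, so p* = $36 and q* = 375.
With the tax collected from consumers, demand (in seller-price terms) shifts: qd = 519 − 4(p + 14).
New equilibrium: consumers pay $42, suppliers receive $28, q = 351. (Wedge: pb − ps = 14.)
Quantity falls by |ΔQ| = |375 − 351| = 24.
DWL = ½ · t · |ΔQ| = ½ · 14 · 24 = $168.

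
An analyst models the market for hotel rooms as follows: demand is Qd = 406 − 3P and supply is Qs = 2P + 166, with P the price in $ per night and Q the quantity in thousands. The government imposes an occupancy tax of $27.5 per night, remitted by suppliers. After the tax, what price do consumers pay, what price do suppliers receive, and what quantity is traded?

Consumers pay $59; suppliers receive $31.5; quantity = 229.

Before the tax: set 406 − 3P = 2P + 166 → P* = $48, Q* = 262.
With the tax collected from suppliers, supply shifts: Qs = 2(P − 27.5) + 166.
Solving gives Q = 229 with consumers paying $59 and suppliers receiving $31.5 (the $27.5 wedge).
The less price-elastic side of the market bears the larger share of a per-unit tax.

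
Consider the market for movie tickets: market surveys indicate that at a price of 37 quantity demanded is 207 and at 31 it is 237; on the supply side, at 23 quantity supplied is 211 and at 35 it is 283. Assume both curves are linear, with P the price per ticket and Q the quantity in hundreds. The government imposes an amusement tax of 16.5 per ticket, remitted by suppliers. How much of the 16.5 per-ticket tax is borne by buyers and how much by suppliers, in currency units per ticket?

Demand slope: (237 − 207)/(31 − 37) = -5, so Qd = 392 − 5P.
Supply slope: (283 − 211)/(35 − 23) = 6, so Qs = 6P + 73.
Without the tax, 392 − 5P = 6P + 73 gives 11P = 319, so P* = 29 and Q* = 247.
With the tax collected from suppliers, supply shifts: Qs = 6(P − 16.5) + 73.
New equilibrium: buyers pay 38, suppliers receive 21.5, Q = 202. (Wedge: Pb − Ps = 16.5.)
Burden on buyers: 9; on suppliers: 7.5. (They sum to 16.5.)

Buyers bear 9 per ticket; suppliers bear 7.5 per ticket.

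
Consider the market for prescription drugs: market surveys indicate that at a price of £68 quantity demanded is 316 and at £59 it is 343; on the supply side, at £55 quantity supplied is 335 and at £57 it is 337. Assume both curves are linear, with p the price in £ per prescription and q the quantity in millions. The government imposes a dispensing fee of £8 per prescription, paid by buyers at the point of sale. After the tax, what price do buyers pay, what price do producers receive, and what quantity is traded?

Demand slope: (343 − 316)/(59 − 68) = -3, so qd = 520 − 3p.
Supply slope: (337 − 335)/(57 − 55) = 1, so qs = p + 280.
Before the tax: set 520 − 3p = p + 280 → p* = £60, q* = 340.
With the tax collected from buyers, demand (in seller-price terms) shifts: qd = 520 − 3(p + 8).
Solving gives q = 334 with buyers paying £62 and producers receiving £54 (the £8 wedge).
The less price-elastic side of the market bears the larger share of a per-unit tax.

Buyers pay £62; producers receive £54; quantity = 334.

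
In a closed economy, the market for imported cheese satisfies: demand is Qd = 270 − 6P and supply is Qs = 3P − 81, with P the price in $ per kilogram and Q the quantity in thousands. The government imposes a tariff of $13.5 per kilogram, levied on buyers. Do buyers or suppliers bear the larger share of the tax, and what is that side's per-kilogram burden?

Suppliers bear the larger share: $9 per kilogram.

Without the tax, 270 − 6P = 3P − 81 gives 9P = 351, so P* = $39 and Q* = 36.
With the tax collected from buyers, demand (in seller-price terms) shifts: Qd = 270 − 6(P + 13.5).
Solving gives Q = 9 with buyers paying $43.5 and suppliers receiving $30 (the $13.5 wedge).
Per-kilogram burden: buyers $4.5, suppliers $9.
Suppliers take the larger share because supply is less price-elastic here (demand slope 6 vs supply slope 3).
The less price-elastic side of the market bears the larger share of a per-unit tax.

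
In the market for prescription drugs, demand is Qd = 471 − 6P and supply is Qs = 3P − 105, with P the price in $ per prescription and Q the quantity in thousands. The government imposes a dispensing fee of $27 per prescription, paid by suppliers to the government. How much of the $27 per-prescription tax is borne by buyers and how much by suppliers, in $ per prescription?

Without the tax, 471 − 6P = 3P − 105 gives 9P = 576, so P* = $64 and Q* = 87.
With the tax collected from suppliers, supply shifts: Qs = 3(P − 27) − 105.
Solving gives Q = 33 with buyers paying $73 and suppliers receiving $46 (the $27 wedge).
Burden on buyers: $9; on suppliers: $18. (They sum to $27.)

Buyers bear $9 per prescription; suppliers bear $18 per prescription.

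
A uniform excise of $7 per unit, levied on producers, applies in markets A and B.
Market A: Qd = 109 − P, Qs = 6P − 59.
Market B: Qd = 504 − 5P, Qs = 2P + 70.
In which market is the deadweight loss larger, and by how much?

Market B, by $14.

Market A: pre-tax P* = $24, Q* = 85; post-tax Q = 79; deadweight loss = $21.
Market B: pre-tax P* = $62, Q* = 194; post-tax Q = 184; deadweight loss = $35.
Difference: $21 vs $35 → market B is larger by $14.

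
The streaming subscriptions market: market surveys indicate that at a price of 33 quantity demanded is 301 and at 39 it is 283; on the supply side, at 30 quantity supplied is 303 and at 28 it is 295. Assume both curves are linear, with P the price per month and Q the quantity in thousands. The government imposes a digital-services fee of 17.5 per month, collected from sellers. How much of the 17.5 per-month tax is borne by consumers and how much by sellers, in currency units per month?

Demand slope: (283 − 301)/(39 − 33) = -3, so Qd = 400 − 3P.
Supply slope: (295 − 303)/(28 − 30) = 4, so Qs = 4P + 183.
Before the tax: set 400 − 3P = 4P + 183 → P* = 31, Q* = 307.
With the tax collected from sellers, supply shifts: Qs = 4(P − 17.5) + 183.
New equilibrium: consumers pay 41, sellers receive 23.5, Q = 277. (Wedge: Pb − Ps = 17.5.)
Burden on consumers: 10; on sellers: 7.5. (They sum to 17.5.)
The less price-elastic side of the market bears the larger share of a per-unit tax.

Consumers bear 10 per month; sellers bear 7.5 per month.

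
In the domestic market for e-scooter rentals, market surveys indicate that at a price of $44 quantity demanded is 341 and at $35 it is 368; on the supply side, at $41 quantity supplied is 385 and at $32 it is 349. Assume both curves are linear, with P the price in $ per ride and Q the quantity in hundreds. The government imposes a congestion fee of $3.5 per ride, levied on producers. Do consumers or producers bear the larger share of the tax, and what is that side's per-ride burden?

Demand slope: (368 − 341)/(35 − 44) = -3, so Qd = 473 − 3P.
Supply slope: (349 − 385)/(32 − 41) = 4, so Qs = 4P + 221.
Without the tax, 473 − 3P = 4P + 221 gives 7P = 252, so P* = $36 and Q* = 365.
With the tax collected from producers, supply shifts: Qs = 4(P − 3.5) + 221.
Solving gives Q = 359 with consumers paying $38 and producers receiving $34.5 (the $3.5 wedge).
Per-ride burden: consumers $2, producers $1.5.
Consumers take the larger share because demand is less price-elastic here (demand slope 3 vs supply slope 4).

Consumers bear the larger share: $2 per ride.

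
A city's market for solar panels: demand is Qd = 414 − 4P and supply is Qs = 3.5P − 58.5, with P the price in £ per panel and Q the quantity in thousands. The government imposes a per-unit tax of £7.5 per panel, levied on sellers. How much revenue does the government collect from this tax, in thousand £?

Before the tax: set 414 − 4P = 3.5P − 58.5 → P* = £63, Q* = 162.
With the tax collected from sellers, supply shifts: Qs = 3.5(P − 7.5) − 58.5.
Solving gives Q = 148 with buyers paying £66.5 and sellers receiving £59 (the £7.5 wedge).
Revenue = t · Q = 7.5 · 148 = £1110.

Tax revenue = £1110 thousand.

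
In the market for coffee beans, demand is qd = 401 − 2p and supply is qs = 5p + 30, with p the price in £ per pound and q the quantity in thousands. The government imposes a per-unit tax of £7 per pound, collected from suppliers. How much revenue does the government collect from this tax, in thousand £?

Without the tax, 401 − 2p = 5p + 30 gives 7p = 371, so p* = £53 and q* = 295.
With the tax collected from suppliers, supply shifts: qs = 5(p − 7) + 30.
New equilibrium: consumers pay £58, suppliers receive £51, q = 285. (Wedge: pb − ps = 7.)
Revenue = t · Q = 7 · 285 = £1995.

Tax revenue = £1995 thousand.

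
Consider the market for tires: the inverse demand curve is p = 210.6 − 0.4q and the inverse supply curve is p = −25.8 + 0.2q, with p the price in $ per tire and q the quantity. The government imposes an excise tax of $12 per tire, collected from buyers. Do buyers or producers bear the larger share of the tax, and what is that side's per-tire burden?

Inverting to q(p) form: qd = 526.5 − 2.5p; qs = 5p + 129.
Before the tax: set 526.5 − 2.5p = 5p + 129 → p* = $53, q* = 394.
With the tax collected from buyers, demand (in seller-price terms) shifts: qd = 526.5 − 2.5(p + 12).
Solving gives q = 374 with buyers paying $61 and producers receiving $49 (the $12 wedge).
Per-tire burden: buyers $8, producers $4.
Buyers take the larger share because demand is less price-elastic here (demand slope 2.5 vs supply slope 5).
The less price-elastic side of the market bears the larger share of a per-unit tax.

Buyers bear the larger share: $8 per tire.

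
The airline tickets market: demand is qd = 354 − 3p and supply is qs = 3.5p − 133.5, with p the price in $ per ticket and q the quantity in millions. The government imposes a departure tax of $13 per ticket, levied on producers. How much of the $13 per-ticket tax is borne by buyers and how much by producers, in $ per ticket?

Before the tax: set 354 − 3p = 3.5p − 133.5 → p* = $75, q* = 129.
With the tax collected from producers, supply shifts: qs = 3.5(p − 13) − 133.5.
New equilibrium: buyers pay $82, producers receive $69, q = 108. (Wedge: pb − ps = 13.)
Burden on buyers: $7; on producers: $6. (They sum to $13.)

Buyers bear $7 per ticket; producers bear $6 per ticket.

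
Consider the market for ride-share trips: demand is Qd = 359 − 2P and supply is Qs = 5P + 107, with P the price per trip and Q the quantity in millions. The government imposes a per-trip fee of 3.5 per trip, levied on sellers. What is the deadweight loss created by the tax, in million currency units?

Deadweight loss = 8.75 million.

Before the tax: set 359 − 2P = 5P + 107 → P* = 36, Q* = 287.
With the tax collected from sellers, supply shifts: Qs = 5(P − 3.5) + 107.
New equilibrium: buyers pay 38.5, sellers receive 35, Q = 282. (Wedge: Pb − Ps = 3.5.)
Quantity falls by |ΔQ| = |287 − 282| = 5.
DWL = ½ · t · |ΔQ| = ½ · 3.5 · 5 = 8.75.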